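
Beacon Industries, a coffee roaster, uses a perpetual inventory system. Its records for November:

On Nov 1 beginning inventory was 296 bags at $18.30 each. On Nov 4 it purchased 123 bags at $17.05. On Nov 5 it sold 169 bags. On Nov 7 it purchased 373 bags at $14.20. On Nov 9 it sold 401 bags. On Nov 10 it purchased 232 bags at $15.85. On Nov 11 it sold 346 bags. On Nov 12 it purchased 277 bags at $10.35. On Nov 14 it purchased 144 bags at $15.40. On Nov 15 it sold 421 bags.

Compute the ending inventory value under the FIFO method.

Ending inventory = $1,663.20

Nov 5, 169 sold [FIFO — oldest first]: 169 @ $18.30 = $3,092.70
Nov 9, 401 sold [FIFO — oldest first]: 127 @ $18.30 + 123 @ $17.05 + 151 @ $14.20 = $6,565.45
Nov 11, 346 sold [FIFO — oldest first]: 222 @ $14.20 + 124 @ $15.85 = $5,117.80
Nov 15, 421 sold [FIFO — oldest first]: 108 @ $15.85 + 277 @ $10.35 + 36 @ $15.40 = $5,133.15
Total COGS = $3,092.70 + $6,565.45 + $5,117.80 + $5,133.15 = $19,909.10
Ending inventory: 108 @ $15.40 = $1,663.20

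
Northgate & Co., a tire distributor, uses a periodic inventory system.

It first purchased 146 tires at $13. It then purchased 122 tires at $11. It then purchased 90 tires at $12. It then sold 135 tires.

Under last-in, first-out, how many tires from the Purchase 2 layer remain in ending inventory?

Sale 1 (135) [LIFO — newest first]: 90 @ $12 + 45 @ $11 = $1,575
Ending inventory: 146 @ $13 + 77 @ $11 = $2,745

77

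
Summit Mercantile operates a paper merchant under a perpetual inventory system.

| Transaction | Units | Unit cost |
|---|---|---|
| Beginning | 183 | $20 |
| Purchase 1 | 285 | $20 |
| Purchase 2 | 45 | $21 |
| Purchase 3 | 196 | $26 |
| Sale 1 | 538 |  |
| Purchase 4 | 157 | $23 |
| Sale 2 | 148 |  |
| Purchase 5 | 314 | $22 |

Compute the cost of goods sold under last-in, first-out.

COGS = $15,385

Sale 1 (538) [LIFO — newest first]: 196 @ $26 + 45 @ $21 + 285 @ $20 + 12 @ $20 = $11,981
Sale 2 (148) [LIFO — newest first]: 148 @ $23 = $3,404
Total COGS = $11,981 + $3,404 = $15,385
Ending inventory: 171 @ $20 + 9 @ $23 + 314 @ $22 = $10,535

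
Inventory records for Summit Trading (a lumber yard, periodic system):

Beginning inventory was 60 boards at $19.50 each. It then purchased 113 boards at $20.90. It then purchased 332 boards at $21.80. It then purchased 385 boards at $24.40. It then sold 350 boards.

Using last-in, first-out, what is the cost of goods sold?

COGS = $8,540.00

Sale 1 (350) [LIFO — newest first]: 350 @ $24.40 = $8,540.00
Ending inventory: 60 @ $19.50 + 113 @ $20.90 + 332 @ $21.80 + 35 @ $24.40 = $11,623.30
Check: goods available $20,163.30 = COGS $8,540.00 + ending $11,623.30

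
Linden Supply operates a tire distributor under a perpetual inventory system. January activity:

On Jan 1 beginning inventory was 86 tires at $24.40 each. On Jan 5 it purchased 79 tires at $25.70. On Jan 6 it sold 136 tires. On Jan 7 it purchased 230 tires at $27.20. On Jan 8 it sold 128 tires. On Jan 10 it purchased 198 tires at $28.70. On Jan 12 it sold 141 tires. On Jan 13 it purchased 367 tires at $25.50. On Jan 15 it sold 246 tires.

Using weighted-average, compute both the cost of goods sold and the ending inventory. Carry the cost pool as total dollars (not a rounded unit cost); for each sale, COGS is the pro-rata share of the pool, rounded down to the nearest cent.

COGS = $17,284.02; ending inventory = $8,141.78

After Jan 1: 86 on hand, pool $2,098.40 (≈ $24.4000 each)
After Jan 5: 165 on hand, pool $4,128.70 (≈ $25.0224 each)
Jan 6, sell 136: 136/165 × $4,128.70 → $3,403.04
After Jan 7: 259 on hand, pool $6,981.66 (≈ $26.9562 each)
Jan 8, sell 128: 128/259 × $6,981.66 → $3,450.39
After Jan 10: 329 on hand, pool $9,213.87 (≈ $28.0057 each)
Jan 12, sell 141: 141/329 × $9,213.87 → $3,948.80
After Jan 13: 555 on hand, pool $14,623.57 (≈ $26.3488 each)
Jan 15, sell 246: 246/555 × $14,623.57 → $6,481.79
Total COGS = $3,403.04 + $3,450.39 + $3,948.80 + $6,481.79 = $17,284.02
Ending inventory (cost pool remaining) = $8,141.78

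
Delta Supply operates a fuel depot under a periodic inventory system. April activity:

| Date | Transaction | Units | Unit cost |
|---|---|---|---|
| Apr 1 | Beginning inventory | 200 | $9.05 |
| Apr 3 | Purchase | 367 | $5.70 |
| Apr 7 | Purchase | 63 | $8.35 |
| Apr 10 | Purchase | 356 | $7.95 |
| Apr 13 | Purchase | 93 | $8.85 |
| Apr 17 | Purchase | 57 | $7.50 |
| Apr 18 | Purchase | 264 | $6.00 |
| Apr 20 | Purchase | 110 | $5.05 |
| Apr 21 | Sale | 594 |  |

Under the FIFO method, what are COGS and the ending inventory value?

COGS = $4,127.35; ending inventory = $6,520.85

Apr 21, 594 sold [FIFO — oldest first]: 200 @ $9.05 + 367 @ $5.70 + 27 @ $8.35 = $4,127.35
Ending inventory: 36 @ $8.35 + 356 @ $7.95 + 93 @ $8.85 + 57 @ $7.50 + 264 @ $6.00 + 110 @ $5.05 = $6,520.85
Check: goods available $10,648.20 = COGS $4,127.35 + ending $6,520.85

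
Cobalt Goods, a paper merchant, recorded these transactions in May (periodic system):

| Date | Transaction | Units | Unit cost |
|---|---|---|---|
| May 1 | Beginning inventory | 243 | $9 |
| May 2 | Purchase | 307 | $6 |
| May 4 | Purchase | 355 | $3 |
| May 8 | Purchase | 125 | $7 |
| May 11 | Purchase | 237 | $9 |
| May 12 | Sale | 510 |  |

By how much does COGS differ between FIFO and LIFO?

$337

FIFO COGS: 243 @ $9 + 267 @ $6 = $3,789
LIFO COGS: 237 @ $9 + 125 @ $7 + 148 @ $3 = $3,452
Difference = |$3,789 − $3,452| = $337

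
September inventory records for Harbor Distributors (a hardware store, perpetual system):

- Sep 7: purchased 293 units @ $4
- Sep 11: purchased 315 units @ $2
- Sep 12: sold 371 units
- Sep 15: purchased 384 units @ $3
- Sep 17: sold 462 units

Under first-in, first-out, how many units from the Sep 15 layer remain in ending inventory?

Sep 12, 371 sold [FIFO — oldest first]: 293 @ $4 + 78 @ $2 = $1,328
Sep 17, 462 sold [FIFO — oldest first]: 237 @ $2 + 225 @ $3 = $1,149
Total COGS = $1,328 + $1,149 = $2,477
Ending inventory: 159 @ $3 = $477
Check: goods available $2,954 = COGS $2,477 + ending $477

159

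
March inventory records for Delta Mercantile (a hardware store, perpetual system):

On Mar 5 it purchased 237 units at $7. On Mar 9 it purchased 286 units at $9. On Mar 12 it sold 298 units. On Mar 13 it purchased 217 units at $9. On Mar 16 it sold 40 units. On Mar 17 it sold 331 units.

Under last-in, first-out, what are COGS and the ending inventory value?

Mar 12, 298 sold [LIFO — newest first]: 286 @ $9 + 12 @ $7 = $2,658
Mar 16, 40 sold [LIFO — newest first]: 40 @ $9 = $360
Mar 17, 331 sold [LIFO — newest first]: 177 @ $9 + 154 @ $7 = $2,671
Total COGS = $2,658 + $360 + $2,671 = $5,689
Ending inventory: 71 @ $7 = $497

COGS = $5,689; ending inventory = $497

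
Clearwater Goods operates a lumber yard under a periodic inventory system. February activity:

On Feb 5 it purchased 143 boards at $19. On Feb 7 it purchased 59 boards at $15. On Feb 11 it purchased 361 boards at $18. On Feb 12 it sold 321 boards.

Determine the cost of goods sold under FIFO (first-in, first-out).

COGS = $5,744

Feb 12, 321 sold [FIFO — oldest first]: 143 @ $19 + 59 @ $15 + 119 @ $18 = $5,744
Ending inventory: 242 @ $18 = $4,356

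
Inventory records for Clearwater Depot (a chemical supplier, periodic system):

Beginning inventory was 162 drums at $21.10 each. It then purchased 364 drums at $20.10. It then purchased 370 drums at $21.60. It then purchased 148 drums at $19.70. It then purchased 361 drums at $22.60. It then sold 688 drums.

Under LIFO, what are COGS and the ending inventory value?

COGS = $14,940.60; ending inventory = $14,860.20

Sale 1 (688) [LIFO — newest first]: 361 @ $22.60 + 148 @ $19.70 + 179 @ $21.60 = $14,940.60
Ending inventory: 162 @ $21.10 + 364 @ $20.10 + 191 @ $21.60 = $14,860.20
Check: goods available $29,800.80 = COGS $14,940.60 + ending $14,860.20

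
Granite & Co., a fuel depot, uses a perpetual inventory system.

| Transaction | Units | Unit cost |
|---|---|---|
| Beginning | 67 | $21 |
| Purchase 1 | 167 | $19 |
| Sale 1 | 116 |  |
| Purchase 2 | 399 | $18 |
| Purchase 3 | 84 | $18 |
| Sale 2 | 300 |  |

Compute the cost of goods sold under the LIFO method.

COGS = $7,604

Sale 1 (116) [LIFO — newest first]: 116 @ $19 = $2,204
Sale 2 (300) [LIFO — newest first]: 84 @ $18 + 216 @ $18 = $5,400
Total COGS = $2,204 + $5,400 = $7,604
Ending inventory: 67 @ $21 + 51 @ $19 + 183 @ $18 = $5,670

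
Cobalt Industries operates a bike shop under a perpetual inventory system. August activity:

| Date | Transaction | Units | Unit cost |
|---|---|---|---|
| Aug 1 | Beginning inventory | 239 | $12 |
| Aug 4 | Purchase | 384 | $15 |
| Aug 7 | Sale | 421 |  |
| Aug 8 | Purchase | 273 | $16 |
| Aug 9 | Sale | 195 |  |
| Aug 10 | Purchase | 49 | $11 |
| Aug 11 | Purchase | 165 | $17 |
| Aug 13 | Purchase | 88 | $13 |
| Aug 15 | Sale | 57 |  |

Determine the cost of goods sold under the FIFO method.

Aug 7, 421 sold [FIFO — oldest first]: 239 @ $12 + 182 @ $15 = $5,598
Aug 9, 195 sold [FIFO — oldest first]: 195 @ $15 = $2,925
Aug 15, 57 sold [FIFO — oldest first]: 7 @ $15 + 50 @ $16 = $905
Total COGS = $5,598 + $2,925 + $905 = $9,428
Ending inventory: 223 @ $16 + 49 @ $11 + 165 @ $17 + 88 @ $13 = $8,056
Check: goods available $17,484 = COGS $9,428 + ending $8,056

COGS = $9,428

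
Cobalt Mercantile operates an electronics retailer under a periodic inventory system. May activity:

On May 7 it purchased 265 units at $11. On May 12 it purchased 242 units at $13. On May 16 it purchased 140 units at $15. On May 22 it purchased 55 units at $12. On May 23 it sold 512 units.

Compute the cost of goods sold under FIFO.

COGS = $6,136

May 23, 512 sold [FIFO — oldest first]: 265 @ $11 + 242 @ $13 + 5 @ $15 = $6,136
Ending inventory: 135 @ $15 + 55 @ $12 = $2,685
Check: goods available $8,821 = COGS $6,136 + ending $2,685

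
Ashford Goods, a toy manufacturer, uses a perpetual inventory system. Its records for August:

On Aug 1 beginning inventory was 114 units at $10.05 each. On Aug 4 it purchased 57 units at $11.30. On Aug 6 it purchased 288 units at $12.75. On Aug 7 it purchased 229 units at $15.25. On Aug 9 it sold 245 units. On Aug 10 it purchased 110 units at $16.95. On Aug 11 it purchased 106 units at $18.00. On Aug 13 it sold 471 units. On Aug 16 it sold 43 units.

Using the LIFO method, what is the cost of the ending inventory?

Ending inventory = $1,496.00

Aug 9, 245 sold [LIFO — newest first]: 229 @ $15.25 + 16 @ $12.75 = $3,696.25
Aug 13, 471 sold [LIFO — newest first]: 106 @ $18.00 + 110 @ $16.95 + 255 @ $12.75 = $7,023.75
Aug 16, 43 sold [LIFO — newest first]: 17 @ $12.75 + 26 @ $11.30 = $510.55
Total COGS = $3,696.25 + $7,023.75 + $510.55 = $11,230.55
Ending inventory: 114 @ $10.05 + 31 @ $11.30 = $1,496.00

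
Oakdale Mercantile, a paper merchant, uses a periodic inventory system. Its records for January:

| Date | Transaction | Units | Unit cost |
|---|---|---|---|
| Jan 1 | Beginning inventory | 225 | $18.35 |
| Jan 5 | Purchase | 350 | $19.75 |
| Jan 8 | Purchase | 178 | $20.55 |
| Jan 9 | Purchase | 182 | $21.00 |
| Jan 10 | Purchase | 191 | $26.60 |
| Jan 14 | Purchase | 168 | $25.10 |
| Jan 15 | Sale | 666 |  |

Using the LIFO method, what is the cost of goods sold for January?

COGS = $15,688.15

Jan 15, 666 sold [LIFO — newest first]: 168 @ $25.10 + 191 @ $26.60 + 182 @ $21.00 + 125 @ $20.55 = $15,688.15
Ending inventory: 225 @ $18.35 + 350 @ $19.75 + 53 @ $20.55 = $12,130.40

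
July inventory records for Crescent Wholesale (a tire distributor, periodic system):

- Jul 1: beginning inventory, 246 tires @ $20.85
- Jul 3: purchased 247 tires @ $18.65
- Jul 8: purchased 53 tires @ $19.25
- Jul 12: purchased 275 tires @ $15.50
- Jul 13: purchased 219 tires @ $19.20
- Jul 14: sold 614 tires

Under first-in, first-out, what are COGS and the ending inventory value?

COGS = $11,809.90; ending inventory = $7,413.30

Jul 14, 614 sold [FIFO — oldest first]: 246 @ $20.85 + 247 @ $18.65 + 53 @ $19.25 + 68 @ $15.50 = $11,809.90
Ending inventory: 207 @ $15.50 + 219 @ $19.20 = $7,413.30
Check: goods available $19,223.20 = COGS $11,809.90 + ending $7,413.30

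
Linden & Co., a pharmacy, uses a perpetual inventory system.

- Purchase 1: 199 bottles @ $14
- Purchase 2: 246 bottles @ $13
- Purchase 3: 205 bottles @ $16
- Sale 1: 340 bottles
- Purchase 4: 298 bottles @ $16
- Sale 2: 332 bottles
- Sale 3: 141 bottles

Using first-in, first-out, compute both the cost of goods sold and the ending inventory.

Sale 1 (340) [FIFO — oldest first]: 199 @ $14 + 141 @ $13 = $4,619
Sale 2 (332) [FIFO — oldest first]: 105 @ $13 + 205 @ $16 + 22 @ $16 = $4,997
Sale 3 (141) [FIFO — oldest first]: 141 @ $16 = $2,256
Total COGS = $4,619 + $4,997 + $2,256 = $11,872
Ending inventory: 135 @ $16 = $2,160

COGS = $11,872; ending inventory = $2,160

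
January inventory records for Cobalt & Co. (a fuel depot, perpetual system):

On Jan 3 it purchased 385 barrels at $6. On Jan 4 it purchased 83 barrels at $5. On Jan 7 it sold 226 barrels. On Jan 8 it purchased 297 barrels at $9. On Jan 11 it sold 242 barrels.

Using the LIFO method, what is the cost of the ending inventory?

Ending inventory = $1,947

Jan 7, 226 sold [LIFO — newest first]: 83 @ $5 + 143 @ $6 = $1,273
Jan 11, 242 sold [LIFO — newest first]: 242 @ $9 = $2,178
Total COGS = $1,273 + $2,178 = $3,451
Ending inventory: 242 @ $6 + 55 @ $9 = $1,947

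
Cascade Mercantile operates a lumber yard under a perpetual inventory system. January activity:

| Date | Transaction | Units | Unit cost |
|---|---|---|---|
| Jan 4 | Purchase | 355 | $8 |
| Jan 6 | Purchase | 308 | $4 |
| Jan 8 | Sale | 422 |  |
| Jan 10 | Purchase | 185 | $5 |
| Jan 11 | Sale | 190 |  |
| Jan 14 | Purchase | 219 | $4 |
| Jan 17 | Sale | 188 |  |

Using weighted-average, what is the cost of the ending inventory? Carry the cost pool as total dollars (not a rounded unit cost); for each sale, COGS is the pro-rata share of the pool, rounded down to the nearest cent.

After Jan 4: 355 on hand, pool $2,840.00 (≈ $8.0000 each)
After Jan 6: 663 on hand, pool $4,072.00 (≈ $6.1418 each)
Jan 8, sell 422: 422/663 × $4,072.00 → $2,591.83
After Jan 10: 426 on hand, pool $2,405.17 (≈ $5.6459 each)
Jan 11, sell 190: 190/426 × $2,405.17 → $1,072.72
After Jan 14: 455 on hand, pool $2,208.45 (≈ $4.8537 each)
Jan 17, sell 188: 188/455 × $2,208.45 → $912.50
Total COGS = $2,591.83 + $1,072.72 + $912.50 = $4,577.05
Ending inventory (cost pool remaining) = $1,295.95

Ending inventory = $1,295.95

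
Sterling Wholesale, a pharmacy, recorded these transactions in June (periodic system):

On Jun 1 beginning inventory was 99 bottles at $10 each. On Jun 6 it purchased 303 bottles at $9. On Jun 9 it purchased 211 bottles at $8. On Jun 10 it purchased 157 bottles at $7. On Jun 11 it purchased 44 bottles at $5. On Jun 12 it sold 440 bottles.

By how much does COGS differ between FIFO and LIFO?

$762

FIFO COGS: 99 @ $10 + 303 @ $9 + 38 @ $8 = $4,021
LIFO COGS: 44 @ $5 + 157 @ $7 + 211 @ $8 + 28 @ $9 = $3,259
Difference = |$4,021 − $3,259| = $762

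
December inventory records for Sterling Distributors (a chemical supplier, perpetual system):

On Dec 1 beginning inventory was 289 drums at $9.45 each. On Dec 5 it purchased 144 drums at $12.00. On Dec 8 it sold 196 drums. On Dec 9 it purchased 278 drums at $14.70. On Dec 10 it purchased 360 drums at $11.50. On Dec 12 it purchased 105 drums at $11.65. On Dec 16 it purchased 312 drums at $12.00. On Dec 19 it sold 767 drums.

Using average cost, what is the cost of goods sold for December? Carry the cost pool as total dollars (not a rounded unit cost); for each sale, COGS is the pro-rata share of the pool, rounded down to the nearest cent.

COGS = $11,299.87

After Dec 1: 289 on hand, pool $2,731.05 (≈ $9.4500 each)
After Dec 5: 433 on hand, pool $4,459.05 (≈ $10.2980 each)
Dec 8, sell 196: 196/433 × $4,459.05 → $2,018.41
After Dec 9: 515 on hand, pool $6,527.24 (≈ $12.6743 each)
After Dec 10: 875 on hand, pool $10,667.24 (≈ $12.1911 each)
After Dec 12: 980 on hand, pool $11,890.49 (≈ $12.1332 each)
After Dec 16: 1292 on hand, pool $15,634.49 (≈ $12.1010 each)
Dec 19, sell 767: 767/1292 × $15,634.49 → $9,281.46
Total COGS = $2,018.41 + $9,281.46 = $11,299.87
Ending inventory (cost pool remaining) = $6,353.03
Check: goods available $17,652.90 = COGS $11,299.87 + ending $6,353.03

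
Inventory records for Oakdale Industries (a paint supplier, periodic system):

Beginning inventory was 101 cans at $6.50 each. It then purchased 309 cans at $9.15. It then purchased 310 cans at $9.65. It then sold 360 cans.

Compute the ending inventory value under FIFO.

Sale 1 (360) [FIFO — oldest first]: 101 @ $6.50 + 259 @ $9.15 = $3,026.35
Ending inventory: 50 @ $9.15 + 310 @ $9.65 = $3,449.00
Check: goods available $6,475.35 = COGS $3,026.35 + ending $3,449.00

Ending inventory = $3,449.00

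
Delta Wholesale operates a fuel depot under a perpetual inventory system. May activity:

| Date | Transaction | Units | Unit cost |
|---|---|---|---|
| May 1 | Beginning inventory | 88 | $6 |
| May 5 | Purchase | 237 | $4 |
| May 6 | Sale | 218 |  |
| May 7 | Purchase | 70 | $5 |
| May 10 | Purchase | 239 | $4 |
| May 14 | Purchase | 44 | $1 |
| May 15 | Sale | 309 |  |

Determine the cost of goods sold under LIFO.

May 6, 218 sold [LIFO — newest first]: 218 @ $4 = $872
May 15, 309 sold [LIFO — newest first]: 44 @ $1 + 239 @ $4 + 26 @ $5 = $1,130
Total COGS = $872 + $1,130 = $2,002
Ending inventory: 88 @ $6 + 19 @ $4 + 44 @ $5 = $824

COGS = $2,002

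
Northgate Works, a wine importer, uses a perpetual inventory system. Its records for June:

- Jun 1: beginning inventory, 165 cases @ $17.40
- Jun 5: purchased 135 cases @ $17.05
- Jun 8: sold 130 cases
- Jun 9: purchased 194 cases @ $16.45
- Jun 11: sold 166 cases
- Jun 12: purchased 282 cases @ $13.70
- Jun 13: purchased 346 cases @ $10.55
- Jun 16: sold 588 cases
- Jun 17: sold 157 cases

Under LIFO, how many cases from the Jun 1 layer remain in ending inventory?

81

Jun 8, 130 sold [LIFO — newest first]: 130 @ $17.05 = $2,216.50
Jun 11, 166 sold [LIFO — newest first]: 166 @ $16.45 = $2,730.70
Jun 16, 588 sold [LIFO — newest first]: 346 @ $10.55 + 242 @ $13.70 = $6,965.70
Jun 17, 157 sold [LIFO — newest first]: 40 @ $13.70 + 28 @ $16.45 + 5 @ $17.05 + 84 @ $17.40 = $2,555.45
Total COGS = $2,216.50 + $2,730.70 + $6,965.70 + $2,555.45 = $14,468.35
Ending inventory: 81 @ $17.40 = $1,409.40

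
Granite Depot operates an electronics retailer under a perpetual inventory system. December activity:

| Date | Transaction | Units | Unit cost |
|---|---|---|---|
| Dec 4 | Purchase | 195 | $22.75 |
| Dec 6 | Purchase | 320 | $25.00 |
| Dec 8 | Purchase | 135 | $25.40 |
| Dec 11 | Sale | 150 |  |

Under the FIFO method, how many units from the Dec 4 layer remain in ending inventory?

45

Dec 11, 150 sold [FIFO — oldest first]: 150 @ $22.75 = $3,412.50
Ending inventory: 45 @ $22.75 + 320 @ $25.00 + 135 @ $25.40 = $12,452.75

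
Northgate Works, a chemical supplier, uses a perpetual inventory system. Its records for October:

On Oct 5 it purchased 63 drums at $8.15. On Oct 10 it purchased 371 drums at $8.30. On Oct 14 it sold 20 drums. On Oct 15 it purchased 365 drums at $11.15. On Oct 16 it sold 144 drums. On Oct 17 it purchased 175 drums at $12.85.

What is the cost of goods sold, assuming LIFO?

Oct 14, 20 sold [LIFO — newest first]: 20 @ $8.30 = $166.00
Oct 16, 144 sold [LIFO — newest first]: 144 @ $11.15 = $1,605.60
Total COGS = $166.00 + $1,605.60 = $1,771.60
Ending inventory: 63 @ $8.15 + 351 @ $8.30 + 221 @ $11.15 + 175 @ $12.85 = $8,139.65

COGS = $1,771.60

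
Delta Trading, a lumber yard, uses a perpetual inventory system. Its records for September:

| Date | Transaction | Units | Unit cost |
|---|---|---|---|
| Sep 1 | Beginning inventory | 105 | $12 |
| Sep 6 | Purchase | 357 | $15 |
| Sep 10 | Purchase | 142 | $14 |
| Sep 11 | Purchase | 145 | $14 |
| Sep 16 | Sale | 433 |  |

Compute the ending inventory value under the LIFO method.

Ending inventory = $4,425

Sep 16, 433 sold [LIFO — newest first]: 145 @ $14 + 142 @ $14 + 146 @ $15 = $6,208
Ending inventory: 105 @ $12 + 211 @ $15 = $4,425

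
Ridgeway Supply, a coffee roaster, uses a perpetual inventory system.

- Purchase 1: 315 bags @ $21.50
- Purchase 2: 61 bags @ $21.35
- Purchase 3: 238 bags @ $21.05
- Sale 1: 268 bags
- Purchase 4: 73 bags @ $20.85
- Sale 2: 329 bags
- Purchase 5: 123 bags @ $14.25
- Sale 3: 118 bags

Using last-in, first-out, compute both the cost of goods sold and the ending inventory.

Sale 1 (268) [LIFO — newest first]: 238 @ $21.05 + 30 @ $21.35 = $5,650.40
Sale 2 (329) [LIFO — newest first]: 73 @ $20.85 + 31 @ $21.35 + 225 @ $21.50 = $7,021.40
Sale 3 (118) [LIFO — newest first]: 118 @ $14.25 = $1,681.50
Total COGS = $5,650.40 + $7,021.40 + $1,681.50 = $14,353.30
Ending inventory: 90 @ $21.50 + 5 @ $14.25 = $2,006.25
Check: goods available $16,359.55 = COGS $14,353.30 + ending $2,006.25

COGS = $14,353.30; ending inventory = $2,006.25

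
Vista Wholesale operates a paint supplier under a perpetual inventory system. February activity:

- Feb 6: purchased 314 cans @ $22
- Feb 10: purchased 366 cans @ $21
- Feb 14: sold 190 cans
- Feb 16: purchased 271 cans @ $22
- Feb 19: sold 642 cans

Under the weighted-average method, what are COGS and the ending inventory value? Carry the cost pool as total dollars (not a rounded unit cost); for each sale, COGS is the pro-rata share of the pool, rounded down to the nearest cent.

COGS = $17,979.24; ending inventory = $2,576.76

After Feb 6: 314 on hand, pool $6,908.00 (≈ $22.0000 each)
After Feb 10: 680 on hand, pool $14,594.00 (≈ $21.4618 each)
Feb 14, sell 190: 190/680 × $14,594.00 → $4,077.73
After Feb 16: 761 on hand, pool $16,478.27 (≈ $21.6534 each)
Feb 19, sell 642: 642/761 × $16,478.27 → $13,901.51
Total COGS = $4,077.73 + $13,901.51 = $17,979.24
Ending inventory (cost pool remaining) = $2,576.76
Check: goods available $20,556.00 = COGS $17,979.24 + ending $2,576.76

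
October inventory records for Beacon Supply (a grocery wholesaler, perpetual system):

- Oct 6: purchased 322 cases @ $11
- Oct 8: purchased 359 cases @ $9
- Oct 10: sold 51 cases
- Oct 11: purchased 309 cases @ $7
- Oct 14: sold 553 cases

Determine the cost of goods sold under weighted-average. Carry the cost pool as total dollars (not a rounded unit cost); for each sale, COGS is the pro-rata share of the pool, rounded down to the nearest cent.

After Oct 6: 322 on hand, pool $3,542.00 (≈ $11.0000 each)
After Oct 8: 681 on hand, pool $6,773.00 (≈ $9.9457 each)
Oct 10, sell 51: 51/681 × $6,773.00 → $507.22
After Oct 11: 939 on hand, pool $8,428.78 (≈ $8.9763 each)
Oct 14, sell 553: 553/939 × $8,428.78 → $4,963.91
Total COGS = $507.22 + $4,963.91 = $5,471.13
Ending inventory (cost pool remaining) = $3,464.87

COGS = $5,471.13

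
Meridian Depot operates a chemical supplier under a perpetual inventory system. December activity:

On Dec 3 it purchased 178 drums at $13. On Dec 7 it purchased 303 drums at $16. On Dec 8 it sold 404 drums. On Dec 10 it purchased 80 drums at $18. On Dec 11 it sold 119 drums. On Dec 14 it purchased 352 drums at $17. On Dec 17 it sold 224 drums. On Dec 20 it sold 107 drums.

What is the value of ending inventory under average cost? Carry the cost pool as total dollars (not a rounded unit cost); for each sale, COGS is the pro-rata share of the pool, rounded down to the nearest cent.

After Dec 3: 178 on hand, pool $2,314.00 (≈ $13.0000 each)
After Dec 7: 481 on hand, pool $7,162.00 (≈ $14.8898 each)
Dec 8, sell 404: 404/481 × $7,162.00 → $6,015.48
After Dec 10: 157 on hand, pool $2,586.52 (≈ $16.4746 each)
Dec 11, sell 119: 119/157 × $2,586.52 → $1,960.48
After Dec 14: 390 on hand, pool $6,610.04 (≈ $16.9488 each)
Dec 17, sell 224: 224/390 × $6,610.04 → $3,796.53
Dec 20, sell 107: 107/166 × $2,813.51 → $1,813.52
Total COGS = $6,015.48 + $1,960.48 + $3,796.53 + $1,813.52 = $13,586.01
Ending inventory (cost pool remaining) = $999.99
Check: goods available $14,586.00 = COGS $13,586.01 + ending $999.99

Ending inventory = $999.99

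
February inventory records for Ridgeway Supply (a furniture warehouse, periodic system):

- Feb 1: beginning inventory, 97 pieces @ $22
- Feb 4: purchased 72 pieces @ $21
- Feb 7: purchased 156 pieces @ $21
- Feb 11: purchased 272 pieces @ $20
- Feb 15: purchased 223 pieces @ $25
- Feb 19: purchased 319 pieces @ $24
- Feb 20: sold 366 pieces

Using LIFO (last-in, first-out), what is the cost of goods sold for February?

Feb 20, 366 sold [LIFO — newest first]: 319 @ $24 + 47 @ $25 = $8,831
Ending inventory: 97 @ $22 + 72 @ $21 + 156 @ $21 + 272 @ $20 + 176 @ $25 = $16,762
Check: goods available $25,593 = COGS $8,831 + ending $16,762

COGS = $8,831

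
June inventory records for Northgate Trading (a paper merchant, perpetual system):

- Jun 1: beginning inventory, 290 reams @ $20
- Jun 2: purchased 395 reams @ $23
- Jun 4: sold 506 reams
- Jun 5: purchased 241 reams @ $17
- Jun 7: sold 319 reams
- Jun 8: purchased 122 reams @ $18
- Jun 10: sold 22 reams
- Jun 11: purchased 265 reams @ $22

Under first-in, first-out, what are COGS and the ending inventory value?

Jun 4, 506 sold [FIFO — oldest first]: 290 @ $20 + 216 @ $23 = $10,768
Jun 7, 319 sold [FIFO — oldest first]: 179 @ $23 + 140 @ $17 = $6,497
Jun 10, 22 sold [FIFO — oldest first]: 22 @ $17 = $374
Total COGS = $10,768 + $6,497 + $374 = $17,639
Ending inventory: 79 @ $17 + 122 @ $18 + 265 @ $22 = $9,369

COGS = $17,639; ending inventory = $9,369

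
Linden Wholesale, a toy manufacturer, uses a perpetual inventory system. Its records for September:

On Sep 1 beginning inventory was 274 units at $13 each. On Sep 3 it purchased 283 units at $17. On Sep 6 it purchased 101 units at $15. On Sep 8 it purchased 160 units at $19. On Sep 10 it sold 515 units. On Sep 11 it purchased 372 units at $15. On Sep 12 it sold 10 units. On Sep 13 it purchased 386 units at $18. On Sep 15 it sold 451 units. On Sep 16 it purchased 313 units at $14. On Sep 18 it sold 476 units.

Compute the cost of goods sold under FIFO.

COGS = $23,224

Sep 10, 515 sold [FIFO — oldest first]: 274 @ $13 + 241 @ $17 = $7,659
Sep 12, 10 sold [FIFO — oldest first]: 10 @ $17 = $170
Sep 15, 451 sold [FIFO — oldest first]: 32 @ $17 + 101 @ $15 + 160 @ $19 + 158 @ $15 = $7,469
Sep 18, 476 sold [FIFO — oldest first]: 214 @ $15 + 262 @ $18 = $7,926
Total COGS = $7,659 + $170 + $7,469 + $7,926 = $23,224
Ending inventory: 124 @ $18 + 313 @ $14 = $6,614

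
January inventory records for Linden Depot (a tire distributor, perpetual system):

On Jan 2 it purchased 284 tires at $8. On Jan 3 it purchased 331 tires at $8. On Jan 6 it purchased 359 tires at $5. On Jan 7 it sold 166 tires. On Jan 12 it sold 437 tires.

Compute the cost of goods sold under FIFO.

Jan 7, 166 sold [FIFO — oldest first]: 166 @ $8 = $1,328
Jan 12, 437 sold [FIFO — oldest first]: 118 @ $8 + 319 @ $8 = $3,496
Total COGS = $1,328 + $3,496 = $4,824
Ending inventory: 12 @ $8 + 359 @ $5 = $1,891

COGS = $4,824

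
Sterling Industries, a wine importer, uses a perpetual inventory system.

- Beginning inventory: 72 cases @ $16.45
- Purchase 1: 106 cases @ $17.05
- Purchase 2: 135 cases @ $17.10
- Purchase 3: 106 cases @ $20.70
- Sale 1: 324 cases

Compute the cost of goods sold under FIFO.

COGS = $5,527.90

Sale 1 (324) [FIFO — oldest first]: 72 @ $16.45 + 106 @ $17.05 + 135 @ $17.10 + 11 @ $20.70 = $5,527.90
Ending inventory: 95 @ $20.70 = $1,966.50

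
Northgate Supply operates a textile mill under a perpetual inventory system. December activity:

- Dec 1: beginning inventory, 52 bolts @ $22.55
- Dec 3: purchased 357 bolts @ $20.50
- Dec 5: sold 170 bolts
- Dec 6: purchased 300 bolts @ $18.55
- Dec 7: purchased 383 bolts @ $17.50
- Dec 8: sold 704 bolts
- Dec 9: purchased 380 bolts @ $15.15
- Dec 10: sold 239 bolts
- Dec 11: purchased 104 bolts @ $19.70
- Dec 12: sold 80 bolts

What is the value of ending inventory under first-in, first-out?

Dec 5, 170 sold [FIFO — oldest first]: 52 @ $22.55 + 118 @ $20.50 = $3,591.60
Dec 8, 704 sold [FIFO — oldest first]: 239 @ $20.50 + 300 @ $18.55 + 165 @ $17.50 = $13,352.00
Dec 10, 239 sold [FIFO — oldest first]: 218 @ $17.50 + 21 @ $15.15 = $4,133.15
Dec 12, 80 sold [FIFO — oldest first]: 80 @ $15.15 = $1,212.00
Total COGS = $3,591.60 + $13,352.00 + $4,133.15 + $1,212.00 = $22,288.75
Ending inventory: 279 @ $15.15 + 104 @ $19.70 = $6,275.65
Check: goods available $28,564.40 = COGS $22,288.75 + ending $6,275.65

Ending inventory = $6,275.65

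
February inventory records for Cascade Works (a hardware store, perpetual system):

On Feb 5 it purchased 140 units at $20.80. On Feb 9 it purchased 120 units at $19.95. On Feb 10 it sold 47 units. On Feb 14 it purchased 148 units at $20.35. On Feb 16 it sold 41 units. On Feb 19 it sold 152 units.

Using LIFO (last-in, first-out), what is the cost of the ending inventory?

Feb 10, 47 sold [LIFO — newest first]: 47 @ $19.95 = $937.65
Feb 16, 41 sold [LIFO — newest first]: 41 @ $20.35 = $834.35
Feb 19, 152 sold [LIFO — newest first]: 107 @ $20.35 + 45 @ $19.95 = $3,075.20
Total COGS = $937.65 + $834.35 + $3,075.20 = $4,847.20
Ending inventory: 140 @ $20.80 + 28 @ $19.95 = $3,470.60

Ending inventory = $3,470.60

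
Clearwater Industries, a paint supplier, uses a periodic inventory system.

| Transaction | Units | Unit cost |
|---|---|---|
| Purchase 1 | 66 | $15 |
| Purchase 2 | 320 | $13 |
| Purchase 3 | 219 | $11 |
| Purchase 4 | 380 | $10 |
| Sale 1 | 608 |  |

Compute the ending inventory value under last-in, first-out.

Sale 1 (608) [LIFO — newest first]: 380 @ $10 + 219 @ $11 + 9 @ $13 = $6,326
Ending inventory: 66 @ $15 + 311 @ $13 = $5,033

Ending inventory = $5,033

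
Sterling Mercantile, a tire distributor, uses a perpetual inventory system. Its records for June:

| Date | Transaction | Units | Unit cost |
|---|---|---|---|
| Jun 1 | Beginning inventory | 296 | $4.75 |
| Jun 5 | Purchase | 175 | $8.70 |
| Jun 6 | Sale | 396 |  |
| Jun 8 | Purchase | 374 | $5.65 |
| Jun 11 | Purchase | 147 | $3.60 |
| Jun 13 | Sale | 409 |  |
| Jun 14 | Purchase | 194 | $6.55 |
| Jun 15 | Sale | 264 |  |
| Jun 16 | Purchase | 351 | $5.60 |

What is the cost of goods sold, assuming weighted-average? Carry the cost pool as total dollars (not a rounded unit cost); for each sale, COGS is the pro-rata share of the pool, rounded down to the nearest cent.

COGS = $6,151.76

After Jun 1: 296 on hand, pool $1,406.00 (≈ $4.7500 each)
After Jun 5: 471 on hand, pool $2,928.50 (≈ $6.2176 each)
Jun 6, sell 396: 396/471 × $2,928.50 → $2,462.17
After Jun 8: 449 on hand, pool $2,579.43 (≈ $5.7448 each)
After Jun 11: 596 on hand, pool $3,108.63 (≈ $5.2158 each)
Jun 13, sell 409: 409/596 × $3,108.63 → $2,133.27
After Jun 14: 381 on hand, pool $2,246.06 (≈ $5.8952 each)
Jun 15, sell 264: 264/381 × $2,246.06 → $1,556.32
After Jun 16: 468 on hand, pool $2,655.34 (≈ $5.6738 each)
Total COGS = $2,462.17 + $2,133.27 + $1,556.32 = $6,151.76
Ending inventory (cost pool remaining) = $2,655.34
Check: goods available $8,807.10 = COGS $6,151.76 + ending $2,655.34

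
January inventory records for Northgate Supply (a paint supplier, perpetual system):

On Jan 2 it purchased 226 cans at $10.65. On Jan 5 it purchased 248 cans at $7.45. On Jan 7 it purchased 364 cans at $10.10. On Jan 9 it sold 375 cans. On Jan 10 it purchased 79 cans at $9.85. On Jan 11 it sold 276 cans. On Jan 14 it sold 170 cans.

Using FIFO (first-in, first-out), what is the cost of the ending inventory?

Ending inventory = $949.85

Jan 9, 375 sold [FIFO — oldest first]: 226 @ $10.65 + 149 @ $7.45 = $3,516.95
Jan 11, 276 sold [FIFO — oldest first]: 99 @ $7.45 + 177 @ $10.10 = $2,525.25
Jan 14, 170 sold [FIFO — oldest first]: 170 @ $10.10 = $1,717.00
Total COGS = $3,516.95 + $2,525.25 + $1,717.00 = $7,759.20
Ending inventory: 17 @ $10.10 + 79 @ $9.85 = $949.85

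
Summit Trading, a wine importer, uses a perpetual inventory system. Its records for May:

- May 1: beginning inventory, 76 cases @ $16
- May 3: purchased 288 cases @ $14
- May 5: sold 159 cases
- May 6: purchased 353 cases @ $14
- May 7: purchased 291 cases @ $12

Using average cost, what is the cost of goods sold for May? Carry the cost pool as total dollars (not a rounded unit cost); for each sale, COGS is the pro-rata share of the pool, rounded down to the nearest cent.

After May 1: 76 on hand, pool $1,216.00 (≈ $16.0000 each)
After May 3: 364 on hand, pool $5,248.00 (≈ $14.4176 each)
May 5, sell 159: 159/364 × $5,248.00 → $2,292.39
After May 6: 558 on hand, pool $7,897.61 (≈ $14.1534 each)
After May 7: 849 on hand, pool $11,389.61 (≈ $13.4153 each)
Ending inventory (cost pool remaining) = $11,389.61
Check: goods available $13,682.00 = COGS $2,292.39 + ending $11,389.61

COGS = $2,292.39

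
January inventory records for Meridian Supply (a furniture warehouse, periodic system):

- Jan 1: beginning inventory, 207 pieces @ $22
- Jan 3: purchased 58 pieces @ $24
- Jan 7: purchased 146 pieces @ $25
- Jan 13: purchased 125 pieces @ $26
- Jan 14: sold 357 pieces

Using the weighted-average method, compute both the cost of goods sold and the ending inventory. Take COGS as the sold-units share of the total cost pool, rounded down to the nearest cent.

COGS = $8,556.01; ending inventory = $4,289.99

Jan 14, sell 357: 357/536 × $12,846.00 → $8,556.01
Ending inventory (cost pool remaining) = $4,289.99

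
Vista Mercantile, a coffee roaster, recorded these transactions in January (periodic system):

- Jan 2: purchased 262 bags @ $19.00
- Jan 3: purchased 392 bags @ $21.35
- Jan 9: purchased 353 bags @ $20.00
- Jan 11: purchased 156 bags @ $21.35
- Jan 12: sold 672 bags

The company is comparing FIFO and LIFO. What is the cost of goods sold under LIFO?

COGS = $13,870.65

FIFO COGS: 262 @ $19.00 + 392 @ $21.35 + 18 @ $20.00 = $13,707.20
LIFO COGS: 156 @ $21.35 + 353 @ $20.00 + 163 @ $21.35 = $13,870.65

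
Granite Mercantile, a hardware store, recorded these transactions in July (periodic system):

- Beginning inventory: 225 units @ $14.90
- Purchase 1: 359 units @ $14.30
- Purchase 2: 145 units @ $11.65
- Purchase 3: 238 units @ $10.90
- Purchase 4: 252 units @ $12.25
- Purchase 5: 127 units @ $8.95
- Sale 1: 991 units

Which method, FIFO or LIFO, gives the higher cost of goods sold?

FIFO COGS: 225 @ $14.90 + 359 @ $14.30 + 145 @ $11.65 + 238 @ $10.90 + 24 @ $12.25 = $13,063.65
LIFO COGS: 127 @ $8.95 + 252 @ $12.25 + 238 @ $10.90 + 145 @ $11.65 + 229 @ $14.30 = $11,781.80

FIFO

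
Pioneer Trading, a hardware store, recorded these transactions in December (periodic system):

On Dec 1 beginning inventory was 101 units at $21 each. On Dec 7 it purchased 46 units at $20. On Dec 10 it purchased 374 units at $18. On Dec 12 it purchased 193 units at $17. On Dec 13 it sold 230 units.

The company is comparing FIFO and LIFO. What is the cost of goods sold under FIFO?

COGS = $4,535

FIFO COGS: 101 @ $21 + 46 @ $20 + 83 @ $18 = $4,535
LIFO COGS: 193 @ $17 + 37 @ $18 = $3,947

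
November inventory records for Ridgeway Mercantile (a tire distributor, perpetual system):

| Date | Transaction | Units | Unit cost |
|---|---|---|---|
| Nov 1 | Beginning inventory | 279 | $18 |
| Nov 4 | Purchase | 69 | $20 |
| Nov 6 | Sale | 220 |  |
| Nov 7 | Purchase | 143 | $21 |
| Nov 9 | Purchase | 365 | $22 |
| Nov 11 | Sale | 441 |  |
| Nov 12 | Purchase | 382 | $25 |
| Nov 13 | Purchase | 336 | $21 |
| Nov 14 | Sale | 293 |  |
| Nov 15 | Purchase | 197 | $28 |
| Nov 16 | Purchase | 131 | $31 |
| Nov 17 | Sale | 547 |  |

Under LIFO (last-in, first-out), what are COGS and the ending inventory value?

Nov 6, 220 sold [LIFO — newest first]: 69 @ $20 + 151 @ $18 = $4,098
Nov 11, 441 sold [LIFO — newest first]: 365 @ $22 + 76 @ $21 = $9,626
Nov 14, 293 sold [LIFO — newest first]: 293 @ $21 = $6,153
Nov 17, 547 sold [LIFO — newest first]: 131 @ $31 + 197 @ $28 + 43 @ $21 + 176 @ $25 = $14,880
Total COGS = $4,098 + $9,626 + $6,153 + $14,880 = $34,757
Ending inventory: 128 @ $18 + 67 @ $21 + 206 @ $25 = $8,861

COGS = $34,757; ending inventory = $8,861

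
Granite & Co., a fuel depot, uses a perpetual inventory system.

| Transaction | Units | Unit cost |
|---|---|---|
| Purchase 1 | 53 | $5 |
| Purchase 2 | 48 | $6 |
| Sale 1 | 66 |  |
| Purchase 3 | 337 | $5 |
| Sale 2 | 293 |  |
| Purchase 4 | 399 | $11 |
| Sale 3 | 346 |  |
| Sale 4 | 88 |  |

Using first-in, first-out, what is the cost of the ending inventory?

Ending inventory = $484

Sale 1 (66) [FIFO — oldest first]: 53 @ $5 + 13 @ $6 = $343
Sale 2 (293) [FIFO — oldest first]: 35 @ $6 + 258 @ $5 = $1,500
Sale 3 (346) [FIFO — oldest first]: 79 @ $5 + 267 @ $11 = $3,332
Sale 4 (88) [FIFO — oldest first]: 88 @ $11 = $968
Total COGS = $343 + $1,500 + $3,332 + $968 = $6,143
Ending inventory: 44 @ $11 = $484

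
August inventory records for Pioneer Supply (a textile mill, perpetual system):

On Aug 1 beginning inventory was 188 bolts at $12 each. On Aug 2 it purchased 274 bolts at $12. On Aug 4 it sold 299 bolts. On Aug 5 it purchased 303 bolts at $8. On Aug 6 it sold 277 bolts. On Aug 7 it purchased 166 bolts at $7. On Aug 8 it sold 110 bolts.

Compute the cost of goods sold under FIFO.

COGS = $7,336

Aug 4, 299 sold [FIFO — oldest first]: 188 @ $12 + 111 @ $12 = $3,588
Aug 6, 277 sold [FIFO — oldest first]: 163 @ $12 + 114 @ $8 = $2,868
Aug 8, 110 sold [FIFO — oldest first]: 110 @ $8 = $880
Total COGS = $3,588 + $2,868 + $880 = $7,336
Ending inventory: 79 @ $8 + 166 @ $7 = $1,794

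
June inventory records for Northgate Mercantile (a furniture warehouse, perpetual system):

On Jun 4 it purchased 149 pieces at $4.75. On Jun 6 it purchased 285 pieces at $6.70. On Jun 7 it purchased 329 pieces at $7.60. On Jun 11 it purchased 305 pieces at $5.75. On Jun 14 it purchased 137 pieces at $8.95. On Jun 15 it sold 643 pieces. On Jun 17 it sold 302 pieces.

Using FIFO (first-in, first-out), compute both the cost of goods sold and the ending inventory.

Jun 15, 643 sold [FIFO — oldest first]: 149 @ $4.75 + 285 @ $6.70 + 209 @ $7.60 = $4,205.65
Jun 17, 302 sold [FIFO — oldest first]: 120 @ $7.60 + 182 @ $5.75 = $1,958.50
Total COGS = $4,205.65 + $1,958.50 = $6,164.15
Ending inventory: 123 @ $5.75 + 137 @ $8.95 = $1,933.40
Check: goods available $8,097.55 = COGS $6,164.15 + ending $1,933.40

COGS = $6,164.15; ending inventory = $1,933.40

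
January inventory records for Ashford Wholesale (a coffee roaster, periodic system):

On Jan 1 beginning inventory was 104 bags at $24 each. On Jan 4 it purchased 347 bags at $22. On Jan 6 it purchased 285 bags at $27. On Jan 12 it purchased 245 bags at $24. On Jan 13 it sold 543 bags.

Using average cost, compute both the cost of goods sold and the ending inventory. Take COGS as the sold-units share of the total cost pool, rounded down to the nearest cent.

COGS = $13,121.11; ending inventory = $10,583.89

Jan 13, sell 543: 543/981 × $23,705.00 → $13,121.11
Ending inventory (cost pool remaining) = $10,583.89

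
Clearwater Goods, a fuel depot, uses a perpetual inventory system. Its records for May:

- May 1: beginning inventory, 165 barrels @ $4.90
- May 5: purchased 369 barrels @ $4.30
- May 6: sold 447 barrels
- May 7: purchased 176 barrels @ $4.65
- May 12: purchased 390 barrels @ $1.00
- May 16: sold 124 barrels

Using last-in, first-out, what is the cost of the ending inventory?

May 6, 447 sold [LIFO — newest first]: 369 @ $4.30 + 78 @ $4.90 = $1,968.90
May 16, 124 sold [LIFO — newest first]: 124 @ $1.00 = $124.00
Total COGS = $1,968.90 + $124.00 = $2,092.90
Ending inventory: 87 @ $4.90 + 176 @ $4.65 + 266 @ $1.00 = $1,510.70

Ending inventory = $1,510.70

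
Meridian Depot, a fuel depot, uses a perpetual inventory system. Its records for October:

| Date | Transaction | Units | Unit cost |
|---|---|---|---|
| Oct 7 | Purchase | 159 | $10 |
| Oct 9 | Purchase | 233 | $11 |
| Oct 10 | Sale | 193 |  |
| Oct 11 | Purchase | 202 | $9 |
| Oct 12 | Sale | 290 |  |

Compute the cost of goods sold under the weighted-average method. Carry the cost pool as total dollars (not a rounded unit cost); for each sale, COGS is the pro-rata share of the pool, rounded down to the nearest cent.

After Oct 7: 159 on hand, pool $1,590.00 (≈ $10.0000 each)
After Oct 9: 392 on hand, pool $4,153.00 (≈ $10.5944 each)
Oct 10, sell 193: 193/392 × $4,153.00 → $2,044.71
After Oct 11: 401 on hand, pool $3,926.29 (≈ $9.7912 each)
Oct 12, sell 290: 290/401 × $3,926.29 → $2,839.46
Total COGS = $2,044.71 + $2,839.46 = $4,884.17
Ending inventory (cost pool remaining) = $1,086.83

COGS = $4,884.17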